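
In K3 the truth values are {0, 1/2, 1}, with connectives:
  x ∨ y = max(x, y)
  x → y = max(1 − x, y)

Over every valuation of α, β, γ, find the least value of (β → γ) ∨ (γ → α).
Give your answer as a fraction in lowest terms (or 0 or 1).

1/2

Take α = 0, β = 1/2, γ = 1/2:
β → γ = 1/2 → 1/2 = 1/2
γ → α = 1/2 → 0 = 1/2
(β → γ) ∨ (γ → α) = 1/2 ∨ 1/2 = 1/2
No assignment yields a value below 1/2, so this is the minimum.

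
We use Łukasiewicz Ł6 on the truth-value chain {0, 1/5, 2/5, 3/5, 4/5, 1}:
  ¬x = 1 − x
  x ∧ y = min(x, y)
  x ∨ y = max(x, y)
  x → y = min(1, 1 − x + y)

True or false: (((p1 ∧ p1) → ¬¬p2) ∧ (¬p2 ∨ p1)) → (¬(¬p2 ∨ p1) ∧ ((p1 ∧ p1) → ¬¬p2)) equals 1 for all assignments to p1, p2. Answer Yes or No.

No

Counterexample: take p1 = 0, p2 = 0.
p1 ∧ p1 = 0 ∧ 0 = 0
¬p2 = ¬0 = 1
¬¬p2 = ¬1 = 0
(p1 ∧ p1) → ¬¬p2 = 0 → 0 = 1
¬p2 = ¬0 = 1
¬p2 ∨ p1 = 1 ∨ 0 = 1
((p1 ∧ p1) → ¬¬p2) ∧ (¬p2 ∨ p1) = 1 ∧ 1 = 1
¬p2 = ¬0 = 1
¬p2 ∨ p1 = 1 ∨ 0 = 1
¬(¬p2 ∨ p1) = ¬1 = 0
p1 ∧ p1 = 0 ∧ 0 = 0
¬p2 = ¬0 = 1
¬¬p2 = ¬1 = 0
(p1 ∧ p1) → ¬¬p2 = 0 → 0 = 1
¬(¬p2 ∨ p1) ∧ ((p1 ∧ p1) → ¬¬p2) = 0 ∧ 1 = 0
(((p1 ∧ p1) → ¬¬p2) ∧ (¬p2 ∨ p1)) → (¬(¬p2 ∨ p1) ∧ ((p1 ∧ p1) → ¬¬p2)) = 1 → 0 = 0
This gives 0 ≠ 1.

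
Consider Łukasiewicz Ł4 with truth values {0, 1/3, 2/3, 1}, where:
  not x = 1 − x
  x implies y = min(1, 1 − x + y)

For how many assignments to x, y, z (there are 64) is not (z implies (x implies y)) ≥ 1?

1

value 1: 1 assignment (counts)
value 2/3: 3 assignments
value 1/3: 6 assignments
value 0: 54 assignments
So 1 of the 64 assignments meets the threshold.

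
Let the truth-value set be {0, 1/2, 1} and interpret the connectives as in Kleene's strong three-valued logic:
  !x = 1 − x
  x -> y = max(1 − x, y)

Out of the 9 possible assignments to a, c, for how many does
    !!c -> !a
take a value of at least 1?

5

a = 0, c = 0 ↦ 1  ≥
a = 0, c = 1/2 ↦ 1  ≥
a = 0, c = 1 ↦ 1  ≥
a = 1/2, c = 0 ↦ 1  ≥
a = 1/2, c = 1/2 ↦ 1/2  <
a = 1/2, c = 1 ↦ 1/2  <
a = 1, c = 0 ↦ 1  ≥
a = 1, c = 1/2 ↦ 1/2  <
a = 1, c = 1 ↦ 0  <
So 5 of the 9 assignments meet the threshold.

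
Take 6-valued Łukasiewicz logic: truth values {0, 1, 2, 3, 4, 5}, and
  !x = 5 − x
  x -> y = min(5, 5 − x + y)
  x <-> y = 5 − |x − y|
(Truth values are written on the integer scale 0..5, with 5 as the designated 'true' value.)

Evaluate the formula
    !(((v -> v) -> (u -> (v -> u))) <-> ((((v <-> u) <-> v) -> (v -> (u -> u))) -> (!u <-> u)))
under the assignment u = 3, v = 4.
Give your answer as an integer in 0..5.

v -> v = 4 -> 4 = 5
v -> u = 4 -> 3 = 4
u -> (v -> u) = 3 -> 4 = 5
(v -> v) -> (u -> (v -> u)) = 5 -> 5 = 5
v <-> u = 4 <-> 3 = 4
(v <-> u) <-> v = 4 <-> 4 = 5
u -> u = 3 -> 3 = 5
v -> (u -> u) = 4 -> 5 = 5
((v <-> u) <-> v) -> (v -> (u -> u)) = 5 -> 5 = 5
!u = !3 = 2
!u <-> u = 2 <-> 3 = 4
(((v <-> u) <-> v) -> (v -> (u -> u))) -> (!u <-> u) = 5 -> 4 = 4
((v -> v) -> (u -> (v -> u))) <-> ((((v <-> u) <-> v) -> (v -> (u -> u))) -> (!u <-> u)) = 5 <-> 4 = 4
!(((v -> v) -> (u -> (v -> u))) <-> ((((v <-> u) <-> v) -> (v -> (u -> u))) -> (!u <-> u))) = !4 = 1

1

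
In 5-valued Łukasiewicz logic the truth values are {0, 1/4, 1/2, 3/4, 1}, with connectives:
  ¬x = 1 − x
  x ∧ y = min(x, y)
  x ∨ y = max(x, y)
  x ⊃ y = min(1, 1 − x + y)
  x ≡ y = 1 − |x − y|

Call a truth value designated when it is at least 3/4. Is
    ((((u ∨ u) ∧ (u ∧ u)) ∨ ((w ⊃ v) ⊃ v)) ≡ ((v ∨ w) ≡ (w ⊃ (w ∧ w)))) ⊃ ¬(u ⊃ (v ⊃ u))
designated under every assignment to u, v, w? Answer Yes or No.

Counterexample: take u = 0, v = 0, w = 0.
u ∨ u = 0 ∨ 0 = 0
u ∧ u = 0 ∧ 0 = 0
(u ∨ u) ∧ (u ∧ u) = 0 ∧ 0 = 0
w ⊃ v = 0 ⊃ 0 = 1
(w ⊃ v) ⊃ v = 1 ⊃ 0 = 0
((u ∨ u) ∧ (u ∧ u)) ∨ ((w ⊃ v) ⊃ v) = 0 ∨ 0 = 0
v ∨ w = 0 ∨ 0 = 0
w ∧ w = 0 ∧ 0 = 0
w ⊃ (w ∧ w) = 0 ⊃ 0 = 1
(v ∨ w) ≡ (w ⊃ (w ∧ w)) = 0 ≡ 1 = 0
(((u ∨ u) ∧ (u ∧ u)) ∨ ((w ⊃ v) ⊃ v)) ≡ ((v ∨ w) ≡ (w ⊃ (w ∧ w))) = 0 ≡ 0 = 1
v ⊃ u = 0 ⊃ 0 = 1
u ⊃ (v ⊃ u) = 0 ⊃ 1 = 1
¬(u ⊃ (v ⊃ u)) = ¬1 = 0
((((u ∨ u) ∧ (u ∧ u)) ∨ ((w ⊃ v) ⊃ v)) ≡ ((v ∨ w) ≡ (w ⊃ (w ∧ w)))) ⊃ ¬(u ⊃ (v ⊃ u)) = 1 ⊃ 0 = 0
This gives 0, which is below 3/4.

No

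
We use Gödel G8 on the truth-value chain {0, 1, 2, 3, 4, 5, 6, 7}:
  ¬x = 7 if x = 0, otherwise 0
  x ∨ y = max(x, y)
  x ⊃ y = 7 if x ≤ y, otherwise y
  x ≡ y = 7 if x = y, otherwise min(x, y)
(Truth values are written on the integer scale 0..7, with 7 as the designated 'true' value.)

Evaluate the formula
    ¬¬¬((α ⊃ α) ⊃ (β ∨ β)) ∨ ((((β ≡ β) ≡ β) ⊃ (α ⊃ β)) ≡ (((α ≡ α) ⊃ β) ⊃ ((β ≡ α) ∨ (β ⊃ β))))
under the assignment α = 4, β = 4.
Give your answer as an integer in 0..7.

α ⊃ α = 4 ⊃ 4 = 7
β ∨ β = 4 ∨ 4 = 4
(α ⊃ α) ⊃ (β ∨ β) = 7 ⊃ 4 = 4
¬((α ⊃ α) ⊃ (β ∨ β)) = ¬4 = 0
¬¬((α ⊃ α) ⊃ (β ∨ β)) = ¬0 = 7
¬¬¬((α ⊃ α) ⊃ (β ∨ β)) = ¬7 = 0
β ≡ β = 4 ≡ 4 = 7
(β ≡ β) ≡ β = 7 ≡ 4 = 4
α ⊃ β = 4 ⊃ 4 = 7
((β ≡ β) ≡ β) ⊃ (α ⊃ β) = 4 ⊃ 7 = 7
α ≡ α = 4 ≡ 4 = 7
(α ≡ α) ⊃ β = 7 ⊃ 4 = 4
β ≡ α = 4 ≡ 4 = 7
β ⊃ β = 4 ⊃ 4 = 7
(β ≡ α) ∨ (β ⊃ β) = 7 ∨ 7 = 7
((α ≡ α) ⊃ β) ⊃ ((β ≡ α) ∨ (β ⊃ β)) = 4 ⊃ 7 = 7
(((β ≡ β) ≡ β) ⊃ (α ⊃ β)) ≡ (((α ≡ α) ⊃ β) ⊃ ((β ≡ α) ∨ (β ⊃ β))) = 7 ≡ 7 = 7
¬¬¬((α ⊃ α) ⊃ (β ∨ β)) ∨ ((((β ≡ β) ≡ β) ⊃ (α ⊃ β)) ≡ (((α ≡ α) ⊃ β) ⊃ ((β ≡ α) ∨ (β ⊃ β)))) = 0 ∨ 7 = 7

7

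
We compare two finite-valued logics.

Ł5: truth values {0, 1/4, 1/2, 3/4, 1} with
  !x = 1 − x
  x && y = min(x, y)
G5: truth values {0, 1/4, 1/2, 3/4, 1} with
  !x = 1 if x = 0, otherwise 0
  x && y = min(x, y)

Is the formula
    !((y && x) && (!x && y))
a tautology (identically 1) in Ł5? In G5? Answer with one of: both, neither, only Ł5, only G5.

In Ł5: at x = 1/4, y = 1/4 the value is 3/4 — not a tautology.
In G5: every assignment gives 1 — tautology.

only G5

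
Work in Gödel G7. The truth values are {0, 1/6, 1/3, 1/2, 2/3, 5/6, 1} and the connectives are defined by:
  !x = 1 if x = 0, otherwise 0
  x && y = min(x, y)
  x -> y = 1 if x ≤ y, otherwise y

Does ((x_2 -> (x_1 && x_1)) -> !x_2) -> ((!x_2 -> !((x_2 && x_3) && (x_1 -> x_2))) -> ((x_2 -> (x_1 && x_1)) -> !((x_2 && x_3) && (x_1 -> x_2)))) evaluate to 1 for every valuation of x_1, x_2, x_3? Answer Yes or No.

Yes

At x_1 = 1, x_2 = 1/2, x_3 = 1/2, for instance:
x_1 && x_1 = 1 && 1 = 1
x_2 -> (x_1 && x_1) = 1/2 -> 1 = 1
!x_2 = !1/2 = 0
(x_2 -> (x_1 && x_1)) -> !x_2 = 1 -> 0 = 0
x_2 && x_3 = 1/2 && 1/2 = 1/2
x_1 -> x_2 = 1 -> 1/2 = 1/2
(x_2 && x_3) && (x_1 -> x_2) = 1/2 && 1/2 = 1/2
!((x_2 && x_3) && (x_1 -> x_2)) = !1/2 = 0
!x_2 -> !((x_2 && x_3) && (x_1 -> x_2)) = 0 -> 0 = 1
(x_2 -> (x_1 && x_1)) -> !((x_2 && x_3) && (x_1 -> x_2)) = 1 -> 0 = 0
(!x_2 -> !((x_2 && x_3) && (x_1 -> x_2))) -> ((x_2 -> (x_1 && x_1)) -> !((x_2 && x_3) && (x_1 -> x_2))) = 1 -> 0 = 0
((x_2 -> (x_1 && x_1)) -> !x_2) -> ((!x_2 -> !((x_2 && x_3) && (x_1 -> x_2))) -> ((x_2 -> (x_1 && x_1)) -> !((x_2 && x_3) && (x_1 -> x_2)))) = 0 -> 0 = 1
and checking the remaining 342 assignments likewise gives ≥ 1 in every case.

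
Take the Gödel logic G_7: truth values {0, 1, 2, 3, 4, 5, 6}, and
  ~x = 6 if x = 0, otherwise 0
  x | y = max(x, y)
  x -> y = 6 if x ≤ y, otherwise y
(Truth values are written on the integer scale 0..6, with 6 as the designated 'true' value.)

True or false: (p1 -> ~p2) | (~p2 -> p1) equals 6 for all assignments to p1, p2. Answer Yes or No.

At p1 = 3, p2 = 4, for instance:
~p2 = ~4 = 0
p1 -> ~p2 = 3 -> 0 = 0
~p2 -> p1 = 0 -> 3 = 6
(p1 -> ~p2) | (~p2 -> p1) = 0 | 6 = 6
and checking the remaining 48 assignments likewise gives ≥ 6 in every case.

Yes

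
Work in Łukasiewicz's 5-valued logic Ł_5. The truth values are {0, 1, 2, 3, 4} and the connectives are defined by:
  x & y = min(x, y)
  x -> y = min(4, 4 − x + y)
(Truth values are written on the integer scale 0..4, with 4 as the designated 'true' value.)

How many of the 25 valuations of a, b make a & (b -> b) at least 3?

10

value 4: 5 assignments (counts)
value 3: 5 assignments (counts)
value 2: 5 assignments
value 1: 5 assignments
value 0: 5 assignments
So 10 of the 25 assignments meet the threshold.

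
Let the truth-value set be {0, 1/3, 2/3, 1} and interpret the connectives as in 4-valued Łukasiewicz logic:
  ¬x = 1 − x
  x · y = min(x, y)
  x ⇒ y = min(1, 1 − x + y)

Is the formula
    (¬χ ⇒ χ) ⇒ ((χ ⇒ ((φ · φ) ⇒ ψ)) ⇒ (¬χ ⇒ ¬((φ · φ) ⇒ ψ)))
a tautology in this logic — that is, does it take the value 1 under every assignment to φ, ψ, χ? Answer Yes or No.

No

Counterexample: take φ = 0, ψ = 0, χ = 1/3.
¬χ = ¬1/3 = 2/3
¬χ ⇒ χ = 2/3 ⇒ 1/3 = 2/3
φ · φ = 0 · 0 = 0
(φ · φ) ⇒ ψ = 0 ⇒ 0 = 1
χ ⇒ ((φ · φ) ⇒ ψ) = 1/3 ⇒ 1 = 1
¬χ = ¬1/3 = 2/3
φ · φ = 0 · 0 = 0
(φ · φ) ⇒ ψ = 0 ⇒ 0 = 1
¬((φ · φ) ⇒ ψ) = ¬1 = 0
¬χ ⇒ ¬((φ · φ) ⇒ ψ) = 2/3 ⇒ 0 = 1/3
(χ ⇒ ((φ · φ) ⇒ ψ)) ⇒ (¬χ ⇒ ¬((φ · φ) ⇒ ψ)) = 1 ⇒ 1/3 = 1/3
(¬χ ⇒ χ) ⇒ ((χ ⇒ ((φ · φ) ⇒ ψ)) ⇒ (¬χ ⇒ ¬((φ · φ) ⇒ ψ))) = 2/3 ⇒ 1/3 = 2/3
This gives 2/3 ≠ 1.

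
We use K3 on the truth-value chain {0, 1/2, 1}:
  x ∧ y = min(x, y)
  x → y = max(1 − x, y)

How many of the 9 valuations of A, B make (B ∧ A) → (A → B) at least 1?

A = 0, B = 0 ↦ 1  ≥
A = 0, B = 1/2 ↦ 1  ≥
A = 0, B = 1 ↦ 1  ≥
A = 1/2, B = 0 ↦ 1  ≥
A = 1/2, B = 1/2 ↦ 1/2  <
A = 1/2, B = 1 ↦ 1  ≥
A = 1, B = 0 ↦ 1  ≥
A = 1, B = 1/2 ↦ 1/2  <
A = 1, B = 1 ↦ 1  ≥
So 7 of the 9 assignments meet the threshold.

7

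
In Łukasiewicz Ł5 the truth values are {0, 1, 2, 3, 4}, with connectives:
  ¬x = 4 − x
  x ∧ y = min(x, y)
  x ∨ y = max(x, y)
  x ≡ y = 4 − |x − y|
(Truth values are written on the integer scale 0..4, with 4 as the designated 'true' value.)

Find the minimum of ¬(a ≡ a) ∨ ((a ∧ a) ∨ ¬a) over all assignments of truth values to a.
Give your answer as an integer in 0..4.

2

Take a = 2:
a ≡ a = 2 ≡ 2 = 4
¬(a ≡ a) = ¬4 = 0
a ∧ a = 2 ∧ 2 = 2
¬a = ¬2 = 2
(a ∧ a) ∨ ¬a = 2 ∨ 2 = 2
¬(a ≡ a) ∨ ((a ∧ a) ∨ ¬a) = 0 ∨ 2 = 2
No assignment yields a value below 2, so this is the minimum.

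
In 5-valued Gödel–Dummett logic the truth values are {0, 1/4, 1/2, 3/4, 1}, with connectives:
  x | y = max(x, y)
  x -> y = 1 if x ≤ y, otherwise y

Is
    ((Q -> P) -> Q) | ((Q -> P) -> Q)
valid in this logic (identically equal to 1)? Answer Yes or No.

No

Counterexample: take P = 0, Q = 0.
Q -> P = 0 -> 0 = 1
(Q -> P) -> Q = 1 -> 0 = 0
Q -> P = 0 -> 0 = 1
(Q -> P) -> Q = 1 -> 0 = 0
((Q -> P) -> Q) | ((Q -> P) -> Q) = 0 | 0 = 0
This gives 0 ≠ 1.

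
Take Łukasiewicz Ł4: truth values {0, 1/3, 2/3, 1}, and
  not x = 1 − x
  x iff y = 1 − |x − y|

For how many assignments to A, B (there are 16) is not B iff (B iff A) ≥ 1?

5

A = 0, B = 0 ↦ 1  ≥
A = 0, B = 1/3 ↦ 1  ≥
A = 0, B = 2/3 ↦ 1  ≥
A = 0, B = 1 ↦ 1  ≥
A = 1/3, B = 0 ↦ 2/3  <
A = 1/3, B = 1/3 ↦ 2/3  <
A = 1/3, B = 2/3 ↦ 2/3  <
A = 1/3, B = 1 ↦ 2/3  <
A = 2/3, B = 0 ↦ 1/3  <
A = 2/3, B = 1/3 ↦ 1  ≥
A = 2/3, B = 2/3 ↦ 1/3  <
A = 2/3, B = 1 ↦ 1/3  <
A = 1, B = 0 ↦ 0  <
A = 1, B = 1/3 ↦ 2/3  <
A = 1, B = 2/3 ↦ 2/3  <
A = 1, B = 1 ↦ 0  <
So 5 of the 16 assignments meet the threshold.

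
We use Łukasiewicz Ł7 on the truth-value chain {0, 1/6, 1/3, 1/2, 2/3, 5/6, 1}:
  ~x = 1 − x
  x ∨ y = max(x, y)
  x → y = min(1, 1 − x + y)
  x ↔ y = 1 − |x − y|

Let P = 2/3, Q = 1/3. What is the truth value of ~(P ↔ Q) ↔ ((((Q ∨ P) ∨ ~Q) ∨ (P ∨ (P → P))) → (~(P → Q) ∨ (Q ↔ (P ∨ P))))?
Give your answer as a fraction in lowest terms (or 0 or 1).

P ↔ Q = 2/3 ↔ 1/3 = 2/3
~(P ↔ Q) = ~2/3 = 1/3
Q ∨ P = 1/3 ∨ 2/3 = 2/3
~Q = ~1/3 = 2/3
(Q ∨ P) ∨ ~Q = 2/3 ∨ 2/3 = 2/3
P → P = 2/3 → 2/3 = 1
P ∨ (P → P) = 2/3 ∨ 1 = 1
((Q ∨ P) ∨ ~Q) ∨ (P ∨ (P → P)) = 2/3 ∨ 1 = 1
P → Q = 2/3 → 1/3 = 2/3
~(P → Q) = ~2/3 = 1/3
P ∨ P = 2/3 ∨ 2/3 = 2/3
Q ↔ (P ∨ P) = 1/3 ↔ 2/3 = 2/3
~(P → Q) ∨ (Q ↔ (P ∨ P)) = 1/3 ∨ 2/3 = 2/3
(((Q ∨ P) ∨ ~Q) ∨ (P ∨ (P → P))) → (~(P → Q) ∨ (Q ↔ (P ∨ P))) = 1 → 2/3 = 2/3
~(P ↔ Q) ↔ ((((Q ∨ P) ∨ ~Q) ∨ (P ∨ (P → P))) → (~(P → Q) ∨ (Q ↔ (P ∨ P)))) = 1/3 ↔ 2/3 = 2/3

2/3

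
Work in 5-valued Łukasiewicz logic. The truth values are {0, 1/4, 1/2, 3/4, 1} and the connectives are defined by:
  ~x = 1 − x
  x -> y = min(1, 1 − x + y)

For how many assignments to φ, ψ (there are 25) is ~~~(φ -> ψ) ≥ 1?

value 1: 1 assignment (counts)
value 3/4: 2 assignments
value 1/2: 3 assignments
value 1/4: 4 assignments
value 0: 15 assignments
So 1 of the 25 assignments meets the threshold.

1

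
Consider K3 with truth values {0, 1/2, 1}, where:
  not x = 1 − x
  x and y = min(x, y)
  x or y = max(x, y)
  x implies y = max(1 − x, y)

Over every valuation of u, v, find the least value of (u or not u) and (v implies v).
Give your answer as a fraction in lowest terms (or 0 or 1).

Take u = 0, v = 1/2:
not u = not 0 = 1
u or not u = 0 or 1 = 1
v implies v = 1/2 implies 1/2 = 1/2
(u or not u) and (v implies v) = 1 and 1/2 = 1/2
No assignment yields a value below 1/2, so this is the minimum.

1/2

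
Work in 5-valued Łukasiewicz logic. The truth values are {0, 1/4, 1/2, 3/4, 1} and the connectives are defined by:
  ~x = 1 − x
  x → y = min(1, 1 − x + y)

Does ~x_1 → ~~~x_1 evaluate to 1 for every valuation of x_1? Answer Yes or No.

Yes

x_1 = 0 ↦ 1
x_1 = 1/4 ↦ 1
x_1 = 1/2 ↦ 1
x_1 = 3/4 ↦ 1
x_1 = 1 ↦ 1
Every assignment gives a value ≥ 1.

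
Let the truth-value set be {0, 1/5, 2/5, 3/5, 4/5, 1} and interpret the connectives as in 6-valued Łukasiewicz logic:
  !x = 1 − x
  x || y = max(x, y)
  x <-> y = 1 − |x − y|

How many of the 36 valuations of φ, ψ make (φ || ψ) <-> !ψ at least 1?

3

value 1: 3 assignments (counts)
value 4/5: 11 assignments
value 3/5: 4 assignments
value 2/5: 9 assignments
value 1/5: 2 assignments
value 0: 7 assignments
So 3 of the 36 assignments meet the threshold.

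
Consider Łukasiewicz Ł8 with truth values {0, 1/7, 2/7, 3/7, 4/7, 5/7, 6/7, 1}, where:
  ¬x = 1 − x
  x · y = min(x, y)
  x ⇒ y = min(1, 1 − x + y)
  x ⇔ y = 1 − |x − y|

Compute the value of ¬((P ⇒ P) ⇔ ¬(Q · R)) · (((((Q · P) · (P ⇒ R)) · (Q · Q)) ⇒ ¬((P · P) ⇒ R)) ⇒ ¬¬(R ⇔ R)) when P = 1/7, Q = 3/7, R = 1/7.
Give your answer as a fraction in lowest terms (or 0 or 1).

1/7

P ⇒ P = 1/7 ⇒ 1/7 = 1
Q · R = 3/7 · 1/7 = 1/7
¬(Q · R) = ¬1/7 = 6/7
(P ⇒ P) ⇔ ¬(Q · R) = 1 ⇔ 6/7 = 6/7
¬((P ⇒ P) ⇔ ¬(Q · R)) = ¬6/7 = 1/7
Q · P = 3/7 · 1/7 = 1/7
P ⇒ R = 1/7 ⇒ 1/7 = 1
(Q · P) · (P ⇒ R) = 1/7 · 1 = 1/7
Q · Q = 3/7 · 3/7 = 3/7
((Q · P) · (P ⇒ R)) · (Q · Q) = 1/7 · 3/7 = 1/7
P · P = 1/7 · 1/7 = 1/7
(P · P) ⇒ R = 1/7 ⇒ 1/7 = 1
¬((P · P) ⇒ R) = ¬1 = 0
(((Q · P) · (P ⇒ R)) · (Q · Q)) ⇒ ¬((P · P) ⇒ R) = 1/7 ⇒ 0 = 6/7
R ⇔ R = 1/7 ⇔ 1/7 = 1
¬(R ⇔ R) = ¬1 = 0
¬¬(R ⇔ R) = ¬0 = 1
((((Q · P) · (P ⇒ R)) · (Q · Q)) ⇒ ¬((P · P) ⇒ R)) ⇒ ¬¬(R ⇔ R) = 6/7 ⇒ 1 = 1
¬((P ⇒ P) ⇔ ¬(Q · R)) · (((((Q · P) · (P ⇒ R)) · (Q · Q)) ⇒ ¬((P · P) ⇒ R)) ⇒ ¬¬(R ⇔ R)) = 1/7 · 1 = 1/7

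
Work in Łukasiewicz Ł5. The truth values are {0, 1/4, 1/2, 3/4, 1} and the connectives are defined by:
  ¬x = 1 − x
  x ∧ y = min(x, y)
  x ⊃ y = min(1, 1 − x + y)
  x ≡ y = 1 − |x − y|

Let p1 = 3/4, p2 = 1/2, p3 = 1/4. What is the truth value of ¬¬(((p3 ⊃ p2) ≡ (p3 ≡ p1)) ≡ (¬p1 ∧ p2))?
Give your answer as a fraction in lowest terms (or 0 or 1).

3/4

p3 ⊃ p2 = 1/4 ⊃ 1/2 = 1
p3 ≡ p1 = 1/4 ≡ 3/4 = 1/2
(p3 ⊃ p2) ≡ (p3 ≡ p1) = 1 ≡ 1/2 = 1/2
¬p1 = ¬3/4 = 1/4
¬p1 ∧ p2 = 1/4 ∧ 1/2 = 1/4
((p3 ⊃ p2) ≡ (p3 ≡ p1)) ≡ (¬p1 ∧ p2) = 1/2 ≡ 1/4 = 3/4
¬(((p3 ⊃ p2) ≡ (p3 ≡ p1)) ≡ (¬p1 ∧ p2)) = ¬3/4 = 1/4
¬¬(((p3 ⊃ p2) ≡ (p3 ≡ p1)) ≡ (¬p1 ∧ p2)) = ¬1/4 = 3/4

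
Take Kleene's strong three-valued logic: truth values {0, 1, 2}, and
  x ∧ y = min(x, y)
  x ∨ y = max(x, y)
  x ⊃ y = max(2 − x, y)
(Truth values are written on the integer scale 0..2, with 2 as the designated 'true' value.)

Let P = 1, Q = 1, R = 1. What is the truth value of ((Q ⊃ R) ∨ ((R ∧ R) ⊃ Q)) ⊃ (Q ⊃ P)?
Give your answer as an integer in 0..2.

Q ⊃ R = 1 ⊃ 1 = 1
R ∧ R = 1 ∧ 1 = 1
(R ∧ R) ⊃ Q = 1 ⊃ 1 = 1
(Q ⊃ R) ∨ ((R ∧ R) ⊃ Q) = 1 ∨ 1 = 1
Q ⊃ P = 1 ⊃ 1 = 1
((Q ⊃ R) ∨ ((R ∧ R) ⊃ Q)) ⊃ (Q ⊃ P) = 1 ⊃ 1 = 1

1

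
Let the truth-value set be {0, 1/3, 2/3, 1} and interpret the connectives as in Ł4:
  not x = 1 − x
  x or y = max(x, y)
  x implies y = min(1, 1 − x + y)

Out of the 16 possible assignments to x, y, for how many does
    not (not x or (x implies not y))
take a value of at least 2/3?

x = 0, y = 0 ↦ 0  <
x = 0, y = 1/3 ↦ 0  <
x = 0, y = 2/3 ↦ 0  <
x = 0, y = 1 ↦ 0  <
x = 1/3, y = 0 ↦ 0  <
x = 1/3, y = 1/3 ↦ 0  <
x = 1/3, y = 2/3 ↦ 0  <
x = 1/3, y = 1 ↦ 1/3  <
x = 2/3, y = 0 ↦ 0  <
x = 2/3, y = 1/3 ↦ 0  <
x = 2/3, y = 2/3 ↦ 1/3  <
x = 2/3, y = 1 ↦ 2/3  ≥
x = 1, y = 0 ↦ 0  <
x = 1, y = 1/3 ↦ 1/3  <
x = 1, y = 2/3 ↦ 2/3  ≥
x = 1, y = 1 ↦ 1  ≥
So 3 of the 16 assignments meet the threshold.

3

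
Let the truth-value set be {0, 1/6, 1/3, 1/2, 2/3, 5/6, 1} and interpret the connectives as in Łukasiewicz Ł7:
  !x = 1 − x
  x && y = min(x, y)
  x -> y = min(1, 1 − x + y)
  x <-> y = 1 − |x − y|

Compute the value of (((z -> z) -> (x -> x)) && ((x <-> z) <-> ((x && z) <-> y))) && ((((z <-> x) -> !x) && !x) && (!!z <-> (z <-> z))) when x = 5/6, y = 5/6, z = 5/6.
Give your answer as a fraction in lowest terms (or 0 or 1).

1/6

z -> z = 5/6 -> 5/6 = 1
x -> x = 5/6 -> 5/6 = 1
(z -> z) -> (x -> x) = 1 -> 1 = 1
x <-> z = 5/6 <-> 5/6 = 1
x && z = 5/6 && 5/6 = 5/6
(x && z) <-> y = 5/6 <-> 5/6 = 1
(x <-> z) <-> ((x && z) <-> y) = 1 <-> 1 = 1
((z -> z) -> (x -> x)) && ((x <-> z) <-> ((x && z) <-> y)) = 1 && 1 = 1
z <-> x = 5/6 <-> 5/6 = 1
!x = !5/6 = 1/6
(z <-> x) -> !x = 1 -> 1/6 = 1/6
!x = !5/6 = 1/6
((z <-> x) -> !x) && !x = 1/6 && 1/6 = 1/6
!z = !5/6 = 1/6
!!z = !1/6 = 5/6
z <-> z = 5/6 <-> 5/6 = 1
!!z <-> (z <-> z) = 5/6 <-> 1 = 5/6
(((z <-> x) -> !x) && !x) && (!!z <-> (z <-> z)) = 1/6 && 5/6 = 1/6
(((z -> z) -> (x -> x)) && ((x <-> z) <-> ((x && z) <-> y))) && ((((z <-> x) -> !x) && !x) && (!!z <-> (z <-> z))) = 1 && 1/6 = 1/6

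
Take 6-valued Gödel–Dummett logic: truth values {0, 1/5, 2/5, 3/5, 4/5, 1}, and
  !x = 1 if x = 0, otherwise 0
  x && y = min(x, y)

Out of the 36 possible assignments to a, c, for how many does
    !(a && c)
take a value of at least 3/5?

value 1: 11 assignments (counts)
value 0: 25 assignments
So 11 of the 36 assignments meet the threshold.

11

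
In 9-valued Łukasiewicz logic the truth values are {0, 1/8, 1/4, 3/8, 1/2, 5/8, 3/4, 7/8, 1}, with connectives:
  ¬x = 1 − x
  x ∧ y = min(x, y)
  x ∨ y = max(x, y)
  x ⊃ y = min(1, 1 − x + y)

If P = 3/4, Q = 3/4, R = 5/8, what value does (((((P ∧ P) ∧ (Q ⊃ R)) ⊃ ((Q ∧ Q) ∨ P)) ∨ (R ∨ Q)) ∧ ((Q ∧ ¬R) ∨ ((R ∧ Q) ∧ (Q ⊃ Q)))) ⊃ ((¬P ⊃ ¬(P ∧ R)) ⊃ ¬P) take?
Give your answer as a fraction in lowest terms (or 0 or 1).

5/8

P ∧ P = 3/4 ∧ 3/4 = 3/4
Q ⊃ R = 3/4 ⊃ 5/8 = 7/8
(P ∧ P) ∧ (Q ⊃ R) = 3/4 ∧ 7/8 = 3/4
Q ∧ Q = 3/4 ∧ 3/4 = 3/4
(Q ∧ Q) ∨ P = 3/4 ∨ 3/4 = 3/4
((P ∧ P) ∧ (Q ⊃ R)) ⊃ ((Q ∧ Q) ∨ P) = 3/4 ⊃ 3/4 = 1
R ∨ Q = 5/8 ∨ 3/4 = 3/4
(((P ∧ P) ∧ (Q ⊃ R)) ⊃ ((Q ∧ Q) ∨ P)) ∨ (R ∨ Q) = 1 ∨ 3/4 = 1
¬R = ¬5/8 = 3/8
Q ∧ ¬R = 3/4 ∧ 3/8 = 3/8
R ∧ Q = 5/8 ∧ 3/4 = 5/8
Q ⊃ Q = 3/4 ⊃ 3/4 = 1
(R ∧ Q) ∧ (Q ⊃ Q) = 5/8 ∧ 1 = 5/8
(Q ∧ ¬R) ∨ ((R ∧ Q) ∧ (Q ⊃ Q)) = 3/8 ∨ 5/8 = 5/8
((((P ∧ P) ∧ (Q ⊃ R)) ⊃ ((Q ∧ Q) ∨ P)) ∨ (R ∨ Q)) ∧ ((Q ∧ ¬R) ∨ ((R ∧ Q) ∧ (Q ⊃ Q))) = 1 ∧ 5/8 = 5/8
¬P = ¬3/4 = 1/4
P ∧ R = 3/4 ∧ 5/8 = 5/8
¬(P ∧ R) = ¬5/8 = 3/8
¬P ⊃ ¬(P ∧ R) = 1/4 ⊃ 3/8 = 1
¬P = ¬3/4 = 1/4
(¬P ⊃ ¬(P ∧ R)) ⊃ ¬P = 1 ⊃ 1/4 = 1/4
(((((P ∧ P) ∧ (Q ⊃ R)) ⊃ ((Q ∧ Q) ∨ P)) ∨ (R ∨ Q)) ∧ ((Q ∧ ¬R) ∨ ((R ∧ Q) ∧ (Q ⊃ Q)))) ⊃ ((¬P ⊃ ¬(P ∧ R)) ⊃ ¬P) = 5/8 ⊃ 1/4 = 5/8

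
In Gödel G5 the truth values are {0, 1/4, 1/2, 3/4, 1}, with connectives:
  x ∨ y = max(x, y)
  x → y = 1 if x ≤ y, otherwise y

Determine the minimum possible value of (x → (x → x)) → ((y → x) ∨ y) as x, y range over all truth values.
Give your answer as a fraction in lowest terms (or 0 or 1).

1/4

Take x = 0, y = 1/4:
x → x = 0 → 0 = 1
x → (x → x) = 0 → 1 = 1
y → x = 1/4 → 0 = 0
(y → x) ∨ y = 0 ∨ 1/4 = 1/4
(x → (x → x)) → ((y → x) ∨ y) = 1 → 1/4 = 1/4
No assignment yields a value below 1/4, so this is the minimum.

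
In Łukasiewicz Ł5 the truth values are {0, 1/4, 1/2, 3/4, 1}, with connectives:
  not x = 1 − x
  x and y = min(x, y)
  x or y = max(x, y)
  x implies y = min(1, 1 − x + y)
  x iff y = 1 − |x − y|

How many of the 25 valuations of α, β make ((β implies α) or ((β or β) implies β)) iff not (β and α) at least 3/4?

value 1: 9 assignments (counts)
value 3/4: 7 assignments (counts)
value 1/2: 5 assignments
value 1/4: 3 assignments
value 0: 1 assignment
So 16 of the 25 assignments meet the threshold.

16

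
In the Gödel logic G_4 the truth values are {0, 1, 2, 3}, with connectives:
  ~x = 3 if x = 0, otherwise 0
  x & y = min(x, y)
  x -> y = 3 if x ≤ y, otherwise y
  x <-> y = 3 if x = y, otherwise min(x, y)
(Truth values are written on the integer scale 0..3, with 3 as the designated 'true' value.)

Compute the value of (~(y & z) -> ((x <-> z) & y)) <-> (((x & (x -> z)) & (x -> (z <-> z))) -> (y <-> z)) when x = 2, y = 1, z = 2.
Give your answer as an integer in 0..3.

1

y & z = 1 & 2 = 1
~(y & z) = ~1 = 0
x <-> z = 2 <-> 2 = 3
(x <-> z) & y = 3 & 1 = 1
~(y & z) -> ((x <-> z) & y) = 0 -> 1 = 3
x -> z = 2 -> 2 = 3
x & (x -> z) = 2 & 3 = 2
z <-> z = 2 <-> 2 = 3
x -> (z <-> z) = 2 -> 3 = 3
(x & (x -> z)) & (x -> (z <-> z)) = 2 & 3 = 2
y <-> z = 1 <-> 2 = 1
((x & (x -> z)) & (x -> (z <-> z))) -> (y <-> z) = 2 -> 1 = 1
(~(y & z) -> ((x <-> z) & y)) <-> (((x & (x -> z)) & (x -> (z <-> z))) -> (y <-> z)) = 3 <-> 1 = 1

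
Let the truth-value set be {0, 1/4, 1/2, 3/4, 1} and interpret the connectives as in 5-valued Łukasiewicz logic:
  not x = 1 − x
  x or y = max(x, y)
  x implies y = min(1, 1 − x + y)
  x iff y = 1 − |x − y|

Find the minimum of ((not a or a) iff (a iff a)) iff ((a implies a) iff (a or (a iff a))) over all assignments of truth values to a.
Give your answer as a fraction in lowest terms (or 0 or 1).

Take a = 1/2:
not a = not 1/2 = 1/2
not a or a = 1/2 or 1/2 = 1/2
a iff a = 1/2 iff 1/2 = 1
(not a or a) iff (a iff a) = 1/2 iff 1 = 1/2
a implies a = 1/2 implies 1/2 = 1
a iff a = 1/2 iff 1/2 = 1
a or (a iff a) = 1/2 or 1 = 1
(a implies a) iff (a or (a iff a)) = 1 iff 1 = 1
((not a or a) iff (a iff a)) iff ((a implies a) iff (a or (a iff a))) = 1/2 iff 1 = 1/2
No assignment yields a value below 1/2, so this is the minimum.

1/2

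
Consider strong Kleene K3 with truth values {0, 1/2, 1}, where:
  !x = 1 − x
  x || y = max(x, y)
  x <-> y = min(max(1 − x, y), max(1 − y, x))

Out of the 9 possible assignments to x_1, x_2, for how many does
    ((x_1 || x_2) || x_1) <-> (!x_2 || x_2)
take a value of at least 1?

4

x_1 = 0, x_2 = 0 ↦ 0  <
x_1 = 0, x_2 = 1/2 ↦ 1/2  <
x_1 = 0, x_2 = 1 ↦ 1  ≥
x_1 = 1/2, x_2 = 0 ↦ 1/2  <
x_1 = 1/2, x_2 = 1/2 ↦ 1/2  <
x_1 = 1/2, x_2 = 1 ↦ 1  ≥
x_1 = 1, x_2 = 0 ↦ 1  ≥
x_1 = 1, x_2 = 1/2 ↦ 1/2  <
x_1 = 1, x_2 = 1 ↦ 1  ≥
So 4 of the 9 assignments meet the threshold.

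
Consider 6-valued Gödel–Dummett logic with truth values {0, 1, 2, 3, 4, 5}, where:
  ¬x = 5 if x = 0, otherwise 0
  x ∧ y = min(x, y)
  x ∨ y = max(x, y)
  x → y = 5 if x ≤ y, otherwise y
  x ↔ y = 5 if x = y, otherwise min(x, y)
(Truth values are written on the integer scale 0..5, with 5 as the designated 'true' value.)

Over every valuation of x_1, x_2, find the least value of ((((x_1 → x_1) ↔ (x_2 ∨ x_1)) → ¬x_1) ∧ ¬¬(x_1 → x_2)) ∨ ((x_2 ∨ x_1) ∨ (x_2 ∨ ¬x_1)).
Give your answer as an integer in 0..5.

Take x_1 = 1, x_2 = 0:
x_1 → x_1 = 1 → 1 = 5
x_2 ∨ x_1 = 0 ∨ 1 = 1
(x_1 → x_1) ↔ (x_2 ∨ x_1) = 5 ↔ 1 = 1
¬x_1 = ¬1 = 0
((x_1 → x_1) ↔ (x_2 ∨ x_1)) → ¬x_1 = 1 → 0 = 0
x_1 → x_2 = 1 → 0 = 0
¬(x_1 → x_2) = ¬0 = 5
¬¬(x_1 → x_2) = ¬5 = 0
(((x_1 → x_1) ↔ (x_2 ∨ x_1)) → ¬x_1) ∧ ¬¬(x_1 → x_2) = 0 ∧ 0 = 0
x_2 ∨ x_1 = 0 ∨ 1 = 1
¬x_1 = ¬1 = 0
x_2 ∨ ¬x_1 = 0 ∨ 0 = 0
(x_2 ∨ x_1) ∨ (x_2 ∨ ¬x_1) = 1 ∨ 0 = 1
((((x_1 → x_1) ↔ (x_2 ∨ x_1)) → ¬x_1) ∧ ¬¬(x_1 → x_2)) ∨ ((x_2 ∨ x_1) ∨ (x_2 ∨ ¬x_1)) = 0 ∨ 1 = 1
No assignment yields a value below 1, so this is the minimum.

1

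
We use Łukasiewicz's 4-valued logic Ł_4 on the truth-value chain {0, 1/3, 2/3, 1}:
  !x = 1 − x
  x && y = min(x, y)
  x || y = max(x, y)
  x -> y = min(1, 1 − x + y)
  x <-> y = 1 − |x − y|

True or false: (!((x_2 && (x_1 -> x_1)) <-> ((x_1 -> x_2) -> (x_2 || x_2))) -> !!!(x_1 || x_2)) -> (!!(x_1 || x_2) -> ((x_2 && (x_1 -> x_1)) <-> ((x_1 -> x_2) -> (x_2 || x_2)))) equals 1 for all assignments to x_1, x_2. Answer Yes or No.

Yes

x_1 = 0, x_2 = 0 ↦ 1
x_1 = 0, x_2 = 1/3 ↦ 1
x_1 = 0, x_2 = 2/3 ↦ 1
x_1 = 0, x_2 = 1 ↦ 1
x_1 = 1/3, x_2 = 0 ↦ 1
x_1 = 1/3, x_2 = 1/3 ↦ 1
x_1 = 1/3, x_2 = 2/3 ↦ 1
x_1 = 1/3, x_2 = 1 ↦ 1
x_1 = 2/3, x_2 = 0 ↦ 1
x_1 = 2/3, x_2 = 1/3 ↦ 1
x_1 = 2/3, x_2 = 2/3 ↦ 1
x_1 = 2/3, x_2 = 1 ↦ 1
x_1 = 1, x_2 = 0 ↦ 1
x_1 = 1, x_2 = 1/3 ↦ 1
x_1 = 1, x_2 = 2/3 ↦ 1
x_1 = 1, x_2 = 1 ↦ 1
Every assignment gives a value ≥ 1.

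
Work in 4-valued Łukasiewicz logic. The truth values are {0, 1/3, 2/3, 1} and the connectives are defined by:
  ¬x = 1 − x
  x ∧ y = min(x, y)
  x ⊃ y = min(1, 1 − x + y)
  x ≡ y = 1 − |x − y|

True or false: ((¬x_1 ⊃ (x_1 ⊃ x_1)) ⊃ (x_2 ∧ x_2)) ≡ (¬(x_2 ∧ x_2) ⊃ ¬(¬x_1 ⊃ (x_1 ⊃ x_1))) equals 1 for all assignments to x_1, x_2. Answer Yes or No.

x_1 = 0, x_2 = 0 ↦ 1
x_1 = 0, x_2 = 1/3 ↦ 1
x_1 = 0, x_2 = 2/3 ↦ 1
x_1 = 0, x_2 = 1 ↦ 1
x_1 = 1/3, x_2 = 0 ↦ 1
x_1 = 1/3, x_2 = 1/3 ↦ 1
x_1 = 1/3, x_2 = 2/3 ↦ 1
x_1 = 1/3, x_2 = 1 ↦ 1
x_1 = 2/3, x_2 = 0 ↦ 1
x_1 = 2/3, x_2 = 1/3 ↦ 1
x_1 = 2/3, x_2 = 2/3 ↦ 1
x_1 = 2/3, x_2 = 1 ↦ 1
x_1 = 1, x_2 = 0 ↦ 1
x_1 = 1, x_2 = 1/3 ↦ 1
x_1 = 1, x_2 = 2/3 ↦ 1
x_1 = 1, x_2 = 1 ↦ 1
Every assignment gives a value ≥ 1.

Yes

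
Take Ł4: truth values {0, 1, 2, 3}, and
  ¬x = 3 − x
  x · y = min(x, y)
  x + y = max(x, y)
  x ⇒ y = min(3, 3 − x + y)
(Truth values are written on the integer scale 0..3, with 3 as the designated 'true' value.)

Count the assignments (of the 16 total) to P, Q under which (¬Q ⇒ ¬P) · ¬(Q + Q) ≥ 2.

5

P = 0, Q = 0 ↦ 3  ≥
P = 0, Q = 1 ↦ 2  ≥
P = 0, Q = 2 ↦ 1  <
P = 0, Q = 3 ↦ 0  <
P = 1, Q = 0 ↦ 2  ≥
P = 1, Q = 1 ↦ 2  ≥
P = 1, Q = 2 ↦ 1  <
P = 1, Q = 3 ↦ 0  <
P = 2, Q = 0 ↦ 1  <
P = 2, Q = 1 ↦ 2  ≥
P = 2, Q = 2 ↦ 1  <
P = 2, Q = 3 ↦ 0  <
P = 3, Q = 0 ↦ 0  <
P = 3, Q = 1 ↦ 1  <
P = 3, Q = 2 ↦ 1  <
P = 3, Q = 3 ↦ 0  <
So 5 of the 16 assignments meet the threshold.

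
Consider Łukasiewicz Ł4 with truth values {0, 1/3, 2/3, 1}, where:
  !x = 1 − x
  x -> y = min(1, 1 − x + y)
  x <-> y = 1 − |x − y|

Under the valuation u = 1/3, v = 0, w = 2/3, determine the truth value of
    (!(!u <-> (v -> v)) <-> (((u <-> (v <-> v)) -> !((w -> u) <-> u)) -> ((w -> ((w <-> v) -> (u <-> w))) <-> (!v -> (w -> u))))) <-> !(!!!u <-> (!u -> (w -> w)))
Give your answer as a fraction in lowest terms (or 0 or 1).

2/3

!u = !1/3 = 2/3
v -> v = 0 -> 0 = 1
!u <-> (v -> v) = 2/3 <-> 1 = 2/3
!(!u <-> (v -> v)) = !2/3 = 1/3
v <-> v = 0 <-> 0 = 1
u <-> (v <-> v) = 1/3 <-> 1 = 1/3
w -> u = 2/3 -> 1/3 = 2/3
(w -> u) <-> u = 2/3 <-> 1/3 = 2/3
!((w -> u) <-> u) = !2/3 = 1/3
(u <-> (v <-> v)) -> !((w -> u) <-> u) = 1/3 -> 1/3 = 1
w <-> v = 2/3 <-> 0 = 1/3
u <-> w = 1/3 <-> 2/3 = 2/3
(w <-> v) -> (u <-> w) = 1/3 -> 2/3 = 1
w -> ((w <-> v) -> (u <-> w)) = 2/3 -> 1 = 1
!v = !0 = 1
w -> u = 2/3 -> 1/3 = 2/3
!v -> (w -> u) = 1 -> 2/3 = 2/3
(w -> ((w <-> v) -> (u <-> w))) <-> (!v -> (w -> u)) = 1 <-> 2/3 = 2/3
((u <-> (v <-> v)) -> !((w -> u) <-> u)) -> ((w -> ((w <-> v) -> (u <-> w))) <-> (!v -> (w -> u))) = 1 -> 2/3 = 2/3
!(!u <-> (v -> v)) <-> (((u <-> (v <-> v)) -> !((w -> u) <-> u)) -> ((w -> ((w <-> v) -> (u <-> w))) <-> (!v -> (w -> u)))) = 1/3 <-> 2/3 = 2/3
!u = !1/3 = 2/3
!!u = !2/3 = 1/3
!!!u = !1/3 = 2/3
!u = !1/3 = 2/3
w -> w = 2/3 -> 2/3 = 1
!u -> (w -> w) = 2/3 -> 1 = 1
!!!u <-> (!u -> (w -> w)) = 2/3 <-> 1 = 2/3
!(!!!u <-> (!u -> (w -> w))) = !2/3 = 1/3
(!(!u <-> (v -> v)) <-> (((u <-> (v <-> v)) -> !((w -> u) <-> u)) -> ((w -> ((w <-> v) -> (u <-> w))) <-> (!v -> (w -> u))))) <-> !(!!!u <-> (!u -> (w -> w))) = 2/3 <-> 1/3 = 2/3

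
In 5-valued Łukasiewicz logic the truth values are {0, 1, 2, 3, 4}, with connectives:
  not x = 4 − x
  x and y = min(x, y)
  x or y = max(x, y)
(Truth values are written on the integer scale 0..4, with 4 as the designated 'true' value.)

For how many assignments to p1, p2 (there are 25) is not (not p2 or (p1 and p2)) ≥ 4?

value 4: 1 assignment (counts)
value 3: 3 assignments
value 2: 7 assignments
value 1: 8 assignments
value 0: 6 assignments
So 1 of the 25 assignments meets the threshold.

1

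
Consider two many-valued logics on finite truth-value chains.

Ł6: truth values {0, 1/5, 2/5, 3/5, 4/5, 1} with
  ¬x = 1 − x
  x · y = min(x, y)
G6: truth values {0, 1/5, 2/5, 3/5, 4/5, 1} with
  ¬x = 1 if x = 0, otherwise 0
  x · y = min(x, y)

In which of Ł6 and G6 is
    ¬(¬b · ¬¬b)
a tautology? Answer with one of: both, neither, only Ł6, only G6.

In Ł6: at b = 1/5 the value is 4/5 — not a tautology.
In G6: every assignment gives 1 — tautology.

only G6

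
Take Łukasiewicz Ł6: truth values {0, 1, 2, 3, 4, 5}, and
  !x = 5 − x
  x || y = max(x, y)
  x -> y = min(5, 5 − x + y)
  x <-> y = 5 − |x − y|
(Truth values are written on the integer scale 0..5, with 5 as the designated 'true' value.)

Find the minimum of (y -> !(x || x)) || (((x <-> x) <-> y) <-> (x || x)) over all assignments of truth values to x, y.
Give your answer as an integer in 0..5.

3

Take x = 2, y = 5:
x || x = 2 || 2 = 2
!(x || x) = !2 = 3
y -> !(x || x) = 5 -> 3 = 3
x <-> x = 2 <-> 2 = 5
(x <-> x) <-> y = 5 <-> 5 = 5
x || x = 2 || 2 = 2
((x <-> x) <-> y) <-> (x || x) = 5 <-> 2 = 2
(y -> !(x || x)) || (((x <-> x) <-> y) <-> (x || x)) = 3 || 2 = 3
No assignment yields a value below 3, so this is the minimum.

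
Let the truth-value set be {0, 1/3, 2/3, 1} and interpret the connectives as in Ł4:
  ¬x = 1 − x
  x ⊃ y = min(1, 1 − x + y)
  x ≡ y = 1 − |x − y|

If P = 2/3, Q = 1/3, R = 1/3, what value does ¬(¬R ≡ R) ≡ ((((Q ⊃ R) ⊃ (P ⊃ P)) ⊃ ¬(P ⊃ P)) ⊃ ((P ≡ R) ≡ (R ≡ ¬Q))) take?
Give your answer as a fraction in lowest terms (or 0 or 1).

1/3

¬R = ¬1/3 = 2/3
¬R ≡ R = 2/3 ≡ 1/3 = 2/3
¬(¬R ≡ R) = ¬2/3 = 1/3
Q ⊃ R = 1/3 ⊃ 1/3 = 1
P ⊃ P = 2/3 ⊃ 2/3 = 1
(Q ⊃ R) ⊃ (P ⊃ P) = 1 ⊃ 1 = 1
P ⊃ P = 2/3 ⊃ 2/3 = 1
¬(P ⊃ P) = ¬1 = 0
((Q ⊃ R) ⊃ (P ⊃ P)) ⊃ ¬(P ⊃ P) = 1 ⊃ 0 = 0
P ≡ R = 2/3 ≡ 1/3 = 2/3
¬Q = ¬1/3 = 2/3
R ≡ ¬Q = 1/3 ≡ 2/3 = 2/3
(P ≡ R) ≡ (R ≡ ¬Q) = 2/3 ≡ 2/3 = 1
(((Q ⊃ R) ⊃ (P ⊃ P)) ⊃ ¬(P ⊃ P)) ⊃ ((P ≡ R) ≡ (R ≡ ¬Q)) = 0 ⊃ 1 = 1
¬(¬R ≡ R) ≡ ((((Q ⊃ R) ⊃ (P ⊃ P)) ⊃ ¬(P ⊃ P)) ⊃ ((P ≡ R) ≡ (R ≡ ¬Q))) = 1/3 ≡ 1 = 1/3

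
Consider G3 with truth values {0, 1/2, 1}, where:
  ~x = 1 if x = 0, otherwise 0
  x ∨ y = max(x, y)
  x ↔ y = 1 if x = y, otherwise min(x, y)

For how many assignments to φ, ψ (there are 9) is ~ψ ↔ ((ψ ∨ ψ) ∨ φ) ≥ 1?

φ = 0, ψ = 0 ↦ 0  <
φ = 0, ψ = 1/2 ↦ 0  <
φ = 0, ψ = 1 ↦ 0  <
φ = 1/2, ψ = 0 ↦ 1/2  <
φ = 1/2, ψ = 1/2 ↦ 0  <
φ = 1/2, ψ = 1 ↦ 0  <
φ = 1, ψ = 0 ↦ 1  ≥
φ = 1, ψ = 1/2 ↦ 0  <
φ = 1, ψ = 1 ↦ 0  <
So 1 of the 9 assignments meets the threshold.

1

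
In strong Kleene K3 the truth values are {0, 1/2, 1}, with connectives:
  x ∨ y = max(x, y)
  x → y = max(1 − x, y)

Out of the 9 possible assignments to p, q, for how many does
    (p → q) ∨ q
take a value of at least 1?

5

p = 0, q = 0 ↦ 1  ≥
p = 0, q = 1/2 ↦ 1  ≥
p = 0, q = 1 ↦ 1  ≥
p = 1/2, q = 0 ↦ 1/2  <
p = 1/2, q = 1/2 ↦ 1/2  <
p = 1/2, q = 1 ↦ 1  ≥
p = 1, q = 0 ↦ 0  <
p = 1, q = 1/2 ↦ 1/2  <
p = 1, q = 1 ↦ 1  ≥
So 5 of the 9 assignments meet the threshold.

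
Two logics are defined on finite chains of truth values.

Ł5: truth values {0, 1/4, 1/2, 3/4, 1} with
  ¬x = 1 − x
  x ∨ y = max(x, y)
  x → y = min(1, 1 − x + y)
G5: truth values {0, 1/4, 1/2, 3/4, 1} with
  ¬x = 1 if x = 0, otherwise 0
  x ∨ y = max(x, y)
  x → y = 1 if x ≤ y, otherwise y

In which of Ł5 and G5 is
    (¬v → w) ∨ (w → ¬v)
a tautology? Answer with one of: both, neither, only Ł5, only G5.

In Ł5: every assignment gives 1 — tautology.
In G5: every assignment gives 1 — tautology.

both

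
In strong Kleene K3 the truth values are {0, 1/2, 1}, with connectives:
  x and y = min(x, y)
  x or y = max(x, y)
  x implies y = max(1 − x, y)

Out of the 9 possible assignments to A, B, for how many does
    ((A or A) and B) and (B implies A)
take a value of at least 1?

A = 0, B = 0 ↦ 0  <
A = 0, B = 1/2 ↦ 0  <
A = 0, B = 1 ↦ 0  <
A = 1/2, B = 0 ↦ 0  <
A = 1/2, B = 1/2 ↦ 1/2  <
A = 1/2, B = 1 ↦ 1/2  <
A = 1, B = 0 ↦ 0  <
A = 1, B = 1/2 ↦ 1/2  <
A = 1, B = 1 ↦ 1  ≥
So 1 of the 9 assignments meets the threshold.

1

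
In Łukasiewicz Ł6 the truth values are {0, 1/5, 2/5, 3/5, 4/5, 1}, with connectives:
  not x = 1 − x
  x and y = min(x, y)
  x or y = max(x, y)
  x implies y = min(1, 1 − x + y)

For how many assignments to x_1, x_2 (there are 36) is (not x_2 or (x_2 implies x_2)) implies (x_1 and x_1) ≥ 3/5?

18

value 1: 6 assignments (counts)
value 4/5: 6 assignments (counts)
value 3/5: 6 assignments (counts)
value 2/5: 6 assignments
value 1/5: 6 assignments
value 0: 6 assignments
So 18 of the 36 assignments meet the threshold.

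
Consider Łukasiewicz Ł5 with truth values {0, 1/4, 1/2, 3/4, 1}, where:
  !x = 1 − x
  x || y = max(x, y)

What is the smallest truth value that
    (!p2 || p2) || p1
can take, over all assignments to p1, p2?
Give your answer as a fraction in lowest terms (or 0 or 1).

1/2

Take p1 = 0, p2 = 1/2:
!p2 = !1/2 = 1/2
!p2 || p2 = 1/2 || 1/2 = 1/2
(!p2 || p2) || p1 = 1/2 || 0 = 1/2
No assignment yields a value below 1/2, so this is the minimum.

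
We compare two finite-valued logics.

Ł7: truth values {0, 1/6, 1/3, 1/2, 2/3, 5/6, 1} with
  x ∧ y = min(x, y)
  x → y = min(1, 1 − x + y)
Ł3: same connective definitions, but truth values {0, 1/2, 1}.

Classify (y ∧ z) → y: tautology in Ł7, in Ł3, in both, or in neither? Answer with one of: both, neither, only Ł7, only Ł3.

In Ł7: every assignment gives 1 — tautology.
In Ł3: every assignment gives 1 — tautology.

both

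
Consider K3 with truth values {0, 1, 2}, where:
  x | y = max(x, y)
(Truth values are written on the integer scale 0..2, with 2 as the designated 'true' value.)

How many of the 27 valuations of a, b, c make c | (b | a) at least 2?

19

value 2: 19 assignments (counts)
value 1: 7 assignments
value 0: 1 assignment
So 19 of the 27 assignments meet the threshold.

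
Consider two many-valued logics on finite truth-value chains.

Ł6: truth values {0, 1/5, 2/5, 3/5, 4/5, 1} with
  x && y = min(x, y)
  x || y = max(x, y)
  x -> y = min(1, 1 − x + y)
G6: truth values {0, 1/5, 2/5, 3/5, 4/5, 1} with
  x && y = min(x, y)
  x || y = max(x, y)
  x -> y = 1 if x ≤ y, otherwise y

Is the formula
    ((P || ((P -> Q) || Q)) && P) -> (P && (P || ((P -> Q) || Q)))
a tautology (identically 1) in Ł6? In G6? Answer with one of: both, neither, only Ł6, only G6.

both

In Ł6: every assignment gives 1 — tautology.
In G6: every assignment gives 1 — tautology.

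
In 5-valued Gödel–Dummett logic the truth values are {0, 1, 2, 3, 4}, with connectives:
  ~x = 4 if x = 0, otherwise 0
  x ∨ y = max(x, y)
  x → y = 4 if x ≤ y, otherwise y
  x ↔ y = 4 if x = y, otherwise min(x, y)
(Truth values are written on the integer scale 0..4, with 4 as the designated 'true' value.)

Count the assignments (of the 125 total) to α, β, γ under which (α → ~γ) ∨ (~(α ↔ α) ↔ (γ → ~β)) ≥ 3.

value 4: 109 assignments (counts)
value 0: 16 assignments
So 109 of the 125 assignments meet the threshold.

109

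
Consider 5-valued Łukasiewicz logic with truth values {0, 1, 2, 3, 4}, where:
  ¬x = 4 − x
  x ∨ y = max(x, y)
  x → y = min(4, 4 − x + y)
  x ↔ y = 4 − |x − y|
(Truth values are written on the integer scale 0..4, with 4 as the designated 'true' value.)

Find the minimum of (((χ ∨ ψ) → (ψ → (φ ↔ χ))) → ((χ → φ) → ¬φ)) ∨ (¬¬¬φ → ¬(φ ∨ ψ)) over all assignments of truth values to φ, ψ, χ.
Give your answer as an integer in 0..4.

Take φ = 2, ψ = 4, χ = 2:
χ ∨ ψ = 2 ∨ 4 = 4
φ ↔ χ = 2 ↔ 2 = 4
ψ → (φ ↔ χ) = 4 → 4 = 4
(χ ∨ ψ) → (ψ → (φ ↔ χ)) = 4 → 4 = 4
χ → φ = 2 → 2 = 4
¬φ = ¬2 = 2
(χ → φ) → ¬φ = 4 → 2 = 2
((χ ∨ ψ) → (ψ → (φ ↔ χ))) → ((χ → φ) → ¬φ) = 4 → 2 = 2
¬φ = ¬2 = 2
¬¬φ = ¬2 = 2
¬¬¬φ = ¬2 = 2
φ ∨ ψ = 2 ∨ 4 = 4
¬(φ ∨ ψ) = ¬4 = 0
¬¬¬φ → ¬(φ ∨ ψ) = 2 → 0 = 2
(((χ ∨ ψ) → (ψ → (φ ↔ χ))) → ((χ → φ) → ¬φ)) ∨ (¬¬¬φ → ¬(φ ∨ ψ)) = 2 ∨ 2 = 2
No assignment yields a value below 2, so this is the minimum.

2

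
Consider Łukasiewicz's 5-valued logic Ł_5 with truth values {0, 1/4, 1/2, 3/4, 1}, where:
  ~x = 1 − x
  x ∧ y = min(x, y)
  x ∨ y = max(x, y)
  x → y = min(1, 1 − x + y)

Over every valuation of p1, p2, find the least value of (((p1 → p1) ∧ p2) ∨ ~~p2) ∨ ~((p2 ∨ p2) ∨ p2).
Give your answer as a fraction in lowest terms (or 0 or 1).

1/2

Take p1 = 0, p2 = 1/2:
p1 → p1 = 0 → 0 = 1
(p1 → p1) ∧ p2 = 1 ∧ 1/2 = 1/2
~p2 = ~1/2 = 1/2
~~p2 = ~1/2 = 1/2
((p1 → p1) ∧ p2) ∨ ~~p2 = 1/2 ∨ 1/2 = 1/2
p2 ∨ p2 = 1/2 ∨ 1/2 = 1/2
(p2 ∨ p2) ∨ p2 = 1/2 ∨ 1/2 = 1/2
~((p2 ∨ p2) ∨ p2) = ~1/2 = 1/2
(((p1 → p1) ∧ p2) ∨ ~~p2) ∨ ~((p2 ∨ p2) ∨ p2) = 1/2 ∨ 1/2 = 1/2
No assignment yields a value below 1/2, so this is the minimum.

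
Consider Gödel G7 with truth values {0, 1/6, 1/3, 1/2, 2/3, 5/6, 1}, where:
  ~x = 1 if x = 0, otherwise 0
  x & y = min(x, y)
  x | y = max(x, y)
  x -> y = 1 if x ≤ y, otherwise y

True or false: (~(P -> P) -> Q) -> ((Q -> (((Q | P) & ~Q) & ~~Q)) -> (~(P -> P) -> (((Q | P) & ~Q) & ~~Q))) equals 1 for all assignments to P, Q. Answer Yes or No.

At P = 2/3, Q = 2/3, for instance:
P -> P = 2/3 -> 2/3 = 1
~(P -> P) = ~1 = 0
~(P -> P) -> Q = 0 -> 2/3 = 1
Q | P = 2/3 | 2/3 = 2/3
~Q = ~2/3 = 0
(Q | P) & ~Q = 2/3 & 0 = 0
~Q = ~2/3 = 0
~~Q = ~0 = 1
((Q | P) & ~Q) & ~~Q = 0 & 1 = 0
Q -> (((Q | P) & ~Q) & ~~Q) = 2/3 -> 0 = 0
~(P -> P) -> (((Q | P) & ~Q) & ~~Q) = 0 -> 0 = 1
(Q -> (((Q | P) & ~Q) & ~~Q)) -> (~(P -> P) -> (((Q | P) & ~Q) & ~~Q)) = 0 -> 1 = 1
(~(P -> P) -> Q) -> ((Q -> (((Q | P) & ~Q) & ~~Q)) -> (~(P -> P) -> (((Q | P) & ~Q) & ~~Q))) = 1 -> 1 = 1
and checking the remaining 48 assignments likewise gives ≥ 1 in every case.

Yes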